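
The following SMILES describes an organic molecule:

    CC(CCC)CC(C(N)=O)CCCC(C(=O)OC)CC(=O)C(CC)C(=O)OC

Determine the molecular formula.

Walk through each heavy atom and fill implicit hydrogens from standard valence (C 4, N 3, O 2, S 2, halogen 1):
  atom 1: C, bond orders sum to 1 (valence 4) → 3 H
  atom 2: C, bond orders sum to 3 (valence 4) → 1 H
  atom 3: C, bond orders sum to 2 (valence 4) → 2 H
  atom 4: C, bond orders sum to 2 (valence 4) → 2 H
  atom 5: C, bond orders sum to 1 (valence 4) → 3 H
  atom 6: C, bond orders sum to 2 (valence 4) → 2 H
  atom 7: C, bond orders sum to 3 (valence 4) → 1 H
  atom 8: C, bond orders sum to 4 (valence 4) → 0 H
  atom 9: N, bond orders sum to 1 (valence 3) → 2 H
  atom 10: O, bond orders sum to 2 (valence 2) → 0 H
  atom 11: C, bond orders sum to 2 (valence 4) → 2 H
  atom 12: C, bond orders sum to 2 (valence 4) → 2 H
  atom 13: C, bond orders sum to 2 (valence 4) → 2 H
  atom 14: C, bond orders sum to 3 (valence 4) → 1 H
  atom 15: C, bond orders sum to 4 (valence 4) → 0 H
  atom 16: O, bond orders sum to 2 (valence 2) → 0 H
  atom 17: O, bond orders sum to 2 (valence 2) → 0 H
  atom 18: C, bond orders sum to 1 (valence 4) → 3 H
  atom 19: C, bond orders sum to 2 (valence 4) → 2 H
  atom 20: C, bond orders sum to 4 (valence 4) → 0 H
  atom 21: O, bond orders sum to 2 (valence 2) → 0 H
  atom 22: C, bond orders sum to 3 (valence 4) → 1 H
  atom 23: C, bond orders sum to 2 (valence 4) → 2 H
  atom 24: C, bond orders sum to 1 (valence 4) → 3 H
  atom 25: C, bond orders sum to 4 (valence 4) → 0 H
  atom 26: O, bond orders sum to 2 (valence 2) → 0 H
  atom 27: O, bond orders sum to 2 (valence 2) → 0 H
  atom 28: C, bond orders sum to 1 (valence 4) → 3 H
Totals → C:21, H:37, N:1, O:6.

C21H37NO6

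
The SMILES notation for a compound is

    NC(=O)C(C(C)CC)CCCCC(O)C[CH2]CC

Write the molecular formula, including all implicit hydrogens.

Walk through each heavy atom and fill implicit hydrogens from standard valence (C 4, N 3, O 2, S 2, halogen 1):
  atom 1: N, bond orders sum to 1 (valence 3) → 2 H
  atom 2: C, bond orders sum to 4 (valence 4) → 0 H
  atom 3: O, bond orders sum to 2 (valence 2) → 0 H
  atom 4: C, bond orders sum to 3 (valence 4) → 1 H
  atom 5: C, bond orders sum to 3 (valence 4) → 1 H
  atom 6: C, bond orders sum to 1 (valence 4) → 3 H
  atom 7: C, bond orders sum to 2 (valence 4) → 2 H
  atom 8: C, bond orders sum to 1 (valence 4) → 3 H
  atom 9: C, bond orders sum to 2 (valence 4) → 2 H
  atom 10: C, bond orders sum to 2 (valence 4) → 2 H
  atom 11: C, bond orders sum to 2 (valence 4) → 2 H
  atom 12: C, bond orders sum to 2 (valence 4) → 2 H
  atom 13: C, bond orders sum to 3 (valence 4) → 1 H
  atom 14: O, bond orders sum to 1 (valence 2) → 1 H
  atom 15: C, bond orders sum to 2 (valence 4) → 2 H
  atom 16: C with explicit H count 2
  atom 17: C, bond orders sum to 2 (valence 4) → 2 H
  atom 18: C, bond orders sum to 1 (valence 4) → 3 H
Totals → C:15, H:31, N:1, O:2.
In Hill order: C15H31NO2.

C15H31NO2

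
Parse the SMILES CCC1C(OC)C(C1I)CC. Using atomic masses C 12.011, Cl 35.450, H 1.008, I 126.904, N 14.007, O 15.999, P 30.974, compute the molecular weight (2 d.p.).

268.14 g/mol

First, the molecular formula is C9H17IO (counting implicit H from valence).
  C: 9 × 12.011 = 108.099
  H: 17 × 1.008 = 17.136
  I: 1 × 126.904 = 126.904
  O: 1 × 15.999 = 15.999
Sum: 9×12.011 + 17×1.008 + 1×126.904 + 1×15.999 = 268.138 → 268.14 g/mol.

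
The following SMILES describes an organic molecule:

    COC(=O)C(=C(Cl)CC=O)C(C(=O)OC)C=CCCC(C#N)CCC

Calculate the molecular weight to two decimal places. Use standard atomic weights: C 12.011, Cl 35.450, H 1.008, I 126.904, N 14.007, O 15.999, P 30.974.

First, the molecular formula is C18H24ClNO5 (counting implicit H from valence).
  C: 18 × 12.011 = 216.198
  Cl: 1 × 35.450 = 35.450
  H: 24 × 1.008 = 24.192
  N: 1 × 14.007 = 14.007
  O: 5 × 15.999 = 79.995
Sum: 18×12.011 + 1×35.450 + 24×1.008 + 1×14.007 + 5×15.999 = 369.842 → 369.84 g/mol.

369.84 g/mol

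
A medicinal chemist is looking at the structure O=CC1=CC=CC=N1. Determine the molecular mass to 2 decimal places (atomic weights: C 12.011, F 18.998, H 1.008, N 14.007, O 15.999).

First, the molecular formula is C6H5NO (counting implicit H from valence).
  C: 6 × 12.011 = 72.066
  H: 5 × 1.008 = 5.040
  N: 1 × 14.007 = 14.007
  O: 1 × 15.999 = 15.999
Sum: 6×12.011 + 5×1.008 + 1×14.007 + 1×15.999 = 107.112 → 107.11 g/mol.

107.11 g/mol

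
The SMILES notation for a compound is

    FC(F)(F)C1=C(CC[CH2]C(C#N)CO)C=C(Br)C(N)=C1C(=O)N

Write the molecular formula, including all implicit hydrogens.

C14H15BrF3N3O2

Walk through each heavy atom and fill implicit hydrogens from standard valence (C 4, N 3, O 2, S 2, halogen 1):
  atom 1: F (halogen, monovalent) → 0 H
  atom 2: C, bond orders sum to 4 (valence 4) → 0 H
  atom 3: F (halogen, monovalent) → 0 H
  atom 4: F (halogen, monovalent) → 0 H
  atom 5: C, bond orders sum to 4 (valence 4) → 0 H
  atom 6: C, bond orders sum to 4 (valence 4) → 0 H
  atom 7: C, bond orders sum to 2 (valence 4) → 2 H
  atom 8: C, bond orders sum to 2 (valence 4) → 2 H
  atom 9: C with explicit H count 2
  atom 10: C, bond orders sum to 3 (valence 4) → 1 H
  atom 11: C, bond orders sum to 4 (valence 4) → 0 H
  atom 12: N, bond orders sum to 3 (valence 3) → 0 H
  atom 13: C, bond orders sum to 2 (valence 4) → 2 H
  atom 14: O, bond orders sum to 1 (valence 2) → 1 H
  atom 15: C, bond orders sum to 3 (valence 4) → 1 H
  atom 16: C, bond orders sum to 4 (valence 4) → 0 H
  atom 17: Br (halogen, monovalent) → 0 H
  atom 18: C, bond orders sum to 4 (valence 4) → 0 H
  atom 19: N, bond orders sum to 1 (valence 3) → 2 H
  atom 20: C, bond orders sum to 4 (valence 4) → 0 H
  atom 21: C, bond orders sum to 4 (valence 4) → 0 H
  atom 22: O, bond orders sum to 2 (valence 2) → 0 H
  atom 23: N, bond orders sum to 1 (valence 3) → 2 H
Totals → C:14, H:15, Br:1, F:3, N:3, O:2.
In Hill order: C14H15BrF3N3O2.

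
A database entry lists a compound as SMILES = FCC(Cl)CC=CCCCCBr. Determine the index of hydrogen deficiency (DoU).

1

Molecular formula: C9H15BrClF.
DoU = (2C + 2 + N − H − X) / 2, where X is the halogen count and O/S are ignored.
    = (2·9 + 2 + 0 − 15 − 3) / 2 = 2 / 2 = 1.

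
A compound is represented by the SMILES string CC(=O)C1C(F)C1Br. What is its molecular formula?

Walk through each heavy atom and fill implicit hydrogens from standard valence (C 4, N 3, O 2, S 2, halogen 1):
  atom 1: C, bond orders sum to 1 (valence 4) → 3 H
  atom 2: C, bond orders sum to 4 (valence 4) → 0 H
  atom 3: O, bond orders sum to 2 (valence 2) → 0 H
  atom 4: C, bond orders sum to 3 (valence 4) → 1 H
  atom 5: C, bond orders sum to 3 (valence 4) → 1 H
  atom 6: F (halogen, monovalent) → 0 H
  atom 7: C, bond orders sum to 3 (valence 4) → 1 H
  atom 8: Br (halogen, monovalent) → 0 H
Totals → C:5, H:6, Br:1, F:1, O:1.

C5H6BrFO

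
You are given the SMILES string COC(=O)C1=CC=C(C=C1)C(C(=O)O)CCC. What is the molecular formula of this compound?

Walk through each heavy atom and fill implicit hydrogens from standard valence (C 4, N 3, O 2, S 2, halogen 1):
  atom 1: C, bond orders sum to 1 (valence 4) → 3 H
  atom 2: O, bond orders sum to 2 (valence 2) → 0 H
  atom 3: C, bond orders sum to 4 (valence 4) → 0 H
  atom 4: O, bond orders sum to 2 (valence 2) → 0 H
  atom 5: C, bond orders sum to 4 (valence 4) → 0 H
  atom 6: C, bond orders sum to 3 (valence 4) → 1 H
  atom 7: C, bond orders sum to 3 (valence 4) → 1 H
  atom 8: C, bond orders sum to 4 (valence 4) → 0 H
  atom 9: C, bond orders sum to 3 (valence 4) → 1 H
  atom 10: C, bond orders sum to 3 (valence 4) → 1 H
  atom 11: C, bond orders sum to 3 (valence 4) → 1 H
  atom 12: C, bond orders sum to 4 (valence 4) → 0 H
  atom 13: O, bond orders sum to 2 (valence 2) → 0 H
  atom 14: O, bond orders sum to 1 (valence 2) → 1 H
  atom 15: C, bond orders sum to 2 (valence 4) → 2 H
  atom 16: C, bond orders sum to 2 (valence 4) → 2 H
  atom 17: C, bond orders sum to 1 (valence 4) → 3 H
Totals → C:13, H:16, O:4.
In Hill order: C13H16O4.

C13H16O4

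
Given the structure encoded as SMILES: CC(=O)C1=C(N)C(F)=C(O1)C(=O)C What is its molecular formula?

C8H8FNO3

Walk through each heavy atom and fill implicit hydrogens from standard valence (C 4, N 3, O 2, S 2, halogen 1):
  atom 1: C, bond orders sum to 1 (valence 4) → 3 H
  atom 2: C, bond orders sum to 4 (valence 4) → 0 H
  atom 3: O, bond orders sum to 2 (valence 2) → 0 H
  atom 4: C, bond orders sum to 4 (valence 4) → 0 H
  atom 5: C, bond orders sum to 4 (valence 4) → 0 H
  atom 6: N, bond orders sum to 1 (valence 3) → 2 H
  atom 7: C, bond orders sum to 4 (valence 4) → 0 H
  atom 8: F (halogen, monovalent) → 0 H
  atom 9: C, bond orders sum to 4 (valence 4) → 0 H
  atom 10: O, bond orders sum to 2 (valence 2) → 0 H
  atom 11: C, bond orders sum to 4 (valence 4) → 0 H
  atom 12: O, bond orders sum to 2 (valence 2) → 0 H
  atom 13: C, bond orders sum to 1 (valence 4) → 3 H
Totals → C:8, H:8, F:1, N:1, O:3.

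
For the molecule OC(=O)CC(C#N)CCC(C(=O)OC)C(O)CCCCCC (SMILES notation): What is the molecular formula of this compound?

C16H27NO5

Walk through each heavy atom and fill implicit hydrogens from standard valence (C 4, N 3, O 2, S 2, halogen 1):
  atom 1: O, bond orders sum to 1 (valence 2) → 1 H
  atom 2: C, bond orders sum to 4 (valence 4) → 0 H
  atom 3: O, bond orders sum to 2 (valence 2) → 0 H
  atom 4: C, bond orders sum to 2 (valence 4) → 2 H
  atom 5: C, bond orders sum to 3 (valence 4) → 1 H
  atom 6: C, bond orders sum to 4 (valence 4) → 0 H
  atom 7: N, bond orders sum to 3 (valence 3) → 0 H
  atom 8: C, bond orders sum to 2 (valence 4) → 2 H
  atom 9: C, bond orders sum to 2 (valence 4) → 2 H
  atom 10: C, bond orders sum to 3 (valence 4) → 1 H
  atom 11: C, bond orders sum to 4 (valence 4) → 0 H
  atom 12: O, bond orders sum to 2 (valence 2) → 0 H
  atom 13: O, bond orders sum to 2 (valence 2) → 0 H
  atom 14: C, bond orders sum to 1 (valence 4) → 3 H
  atom 15: C, bond orders sum to 3 (valence 4) → 1 H
  atom 16: O, bond orders sum to 1 (valence 2) → 1 H
  atom 17: C, bond orders sum to 2 (valence 4) → 2 H
  atom 18: C, bond orders sum to 2 (valence 4) → 2 H
  atom 19: C, bond orders sum to 2 (valence 4) → 2 H
  atom 20: C, bond orders sum to 2 (valence 4) → 2 H
  atom 21: C, bond orders sum to 2 (valence 4) → 2 H
  atom 22: C, bond orders sum to 1 (valence 4) → 3 H
Totals → C:16, H:27, N:1, O:5.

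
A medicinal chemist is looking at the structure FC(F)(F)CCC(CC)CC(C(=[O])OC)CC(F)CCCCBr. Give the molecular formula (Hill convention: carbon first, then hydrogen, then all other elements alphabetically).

C16H27BrF4O2

Walk through each heavy atom and fill implicit hydrogens from standard valence (C 4, N 3, O 2, S 2, halogen 1):
  atom 1: F (halogen, monovalent) → 0 H
  atom 2: C, bond orders sum to 4 (valence 4) → 0 H
  atom 3: F (halogen, monovalent) → 0 H
  atom 4: F (halogen, monovalent) → 0 H
  atom 5: C, bond orders sum to 2 (valence 4) → 2 H
  atom 6: C, bond orders sum to 2 (valence 4) → 2 H
  atom 7: C, bond orders sum to 3 (valence 4) → 1 H
  atom 8: C, bond orders sum to 2 (valence 4) → 2 H
  atom 9: C, bond orders sum to 1 (valence 4) → 3 H
  atom 10: C, bond orders sum to 2 (valence 4) → 2 H
  atom 11: C, bond orders sum to 3 (valence 4) → 1 H
  atom 12: C, bond orders sum to 4 (valence 4) → 0 H
  atom 13: O with explicit H count 0
  atom 14: O, bond orders sum to 2 (valence 2) → 0 H
  atom 15: C, bond orders sum to 1 (valence 4) → 3 H
  atom 16: C, bond orders sum to 2 (valence 4) → 2 H
  atom 17: C, bond orders sum to 3 (valence 4) → 1 H
  atom 18: F (halogen, monovalent) → 0 H
  atom 19: C, bond orders sum to 2 (valence 4) → 2 H
  atom 20: C, bond orders sum to 2 (valence 4) → 2 H
  atom 21: C, bond orders sum to 2 (valence 4) → 2 H
  atom 22: C, bond orders sum to 2 (valence 4) → 2 H
  atom 23: Br (halogen, monovalent) → 0 H
Totals → C:16, H:27, Br:1, F:4, O:2.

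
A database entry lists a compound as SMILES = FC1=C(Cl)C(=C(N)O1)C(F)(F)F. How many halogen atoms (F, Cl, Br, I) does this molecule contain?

5

Halogen atoms appear at heavy-atom positions 1, 4, 10, 11, 12 (1×Cl, 4×F).
Other groups present: 1 primary amine.
Halogen count: 5.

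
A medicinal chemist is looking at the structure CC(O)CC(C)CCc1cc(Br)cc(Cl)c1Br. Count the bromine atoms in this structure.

Scan the SMILES for Br atoms (remember two-letter symbols like Cl and Br are single atoms).
Bromine count: 2.

2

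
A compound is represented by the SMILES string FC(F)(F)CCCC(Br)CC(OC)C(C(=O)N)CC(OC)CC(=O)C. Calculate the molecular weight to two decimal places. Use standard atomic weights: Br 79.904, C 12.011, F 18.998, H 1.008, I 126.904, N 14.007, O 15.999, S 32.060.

434.29 g/mol

First, the molecular formula is C16H27BrF3NO4 (counting implicit H from valence).
  Br: 1 × 79.904 = 79.904
  C: 16 × 12.011 = 192.176
  F: 3 × 18.998 = 56.994
  H: 27 × 1.008 = 27.216
  N: 1 × 14.007 = 14.007
  O: 4 × 15.999 = 63.996
Sum: 1×79.904 + 16×12.011 + 3×18.998 + 27×1.008 + 1×14.007 + 4×15.999 = 434.293 → 434.29 g/mol.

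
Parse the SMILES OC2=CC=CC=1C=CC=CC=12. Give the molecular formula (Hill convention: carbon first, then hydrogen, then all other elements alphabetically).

Walk through each heavy atom and fill implicit hydrogens from standard valence (C 4, N 3, O 2, S 2, halogen 1):
  atom 1: O, bond orders sum to 1 (valence 2) → 1 H
  atom 2: C, bond orders sum to 4 (valence 4) → 0 H
  atom 3: C, bond orders sum to 3 (valence 4) → 1 H
  atom 4: C, bond orders sum to 3 (valence 4) → 1 H
  atom 5: C, bond orders sum to 3 (valence 4) → 1 H
  atom 6: C, bond orders sum to 4 (valence 4) → 0 H
  atom 7: C, bond orders sum to 3 (valence 4) → 1 H
  atom 8: C, bond orders sum to 3 (valence 4) → 1 H
  atom 9: C, bond orders sum to 3 (valence 4) → 1 H
  atom 10: C, bond orders sum to 3 (valence 4) → 1 H
  atom 11: C, bond orders sum to 4 (valence 4) → 0 H
Totals → C:10, H:8, O:1.

C10H8O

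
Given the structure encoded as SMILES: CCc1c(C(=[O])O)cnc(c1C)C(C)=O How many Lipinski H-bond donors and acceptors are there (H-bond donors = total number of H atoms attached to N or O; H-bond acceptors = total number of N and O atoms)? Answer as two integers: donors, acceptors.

1, 4

Donors: find every N or O and count the H atoms it carries.
  atom 6 (O): bond orders sum to 2 → 0 H
  atom 7 (O): bond orders sum to 1 → 1 H
  atom 9 (N): bond orders sum to 3 → 0 H
  atom 15 (O): bond orders sum to 2 → 0 H
Lipinski HBD = 1.
Acceptors: N atoms = 1, O atoms = 3 → HBA = 4.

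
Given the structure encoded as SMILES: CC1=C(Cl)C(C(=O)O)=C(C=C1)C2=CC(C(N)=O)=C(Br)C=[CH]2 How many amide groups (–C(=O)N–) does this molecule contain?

The amide motif appears at heavy-atom position 15 in the SMILES.
Other groups present: 1 carboxylic acid.
Amide count: 1.

1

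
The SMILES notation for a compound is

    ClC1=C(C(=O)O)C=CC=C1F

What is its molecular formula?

C7H4ClFO2

Walk through each heavy atom and fill implicit hydrogens from standard valence (C 4, N 3, O 2, S 2, halogen 1):
  atom 1: Cl (halogen, monovalent) → 0 H
  atom 2: C, bond orders sum to 4 (valence 4) → 0 H
  atom 3: C, bond orders sum to 4 (valence 4) → 0 H
  atom 4: C, bond orders sum to 4 (valence 4) → 0 H
  atom 5: O, bond orders sum to 2 (valence 2) → 0 H
  atom 6: O, bond orders sum to 1 (valence 2) → 1 H
  atom 7: C, bond orders sum to 3 (valence 4) → 1 H
  atom 8: C, bond orders sum to 3 (valence 4) → 1 H
  atom 9: C, bond orders sum to 3 (valence 4) → 1 H
  atom 10: C, bond orders sum to 4 (valence 4) → 0 H
  atom 11: F (halogen, monovalent) → 0 H
Totals → C:7, H:4, Cl:1, F:1, O:2.
In Hill order: C7H4ClFO2.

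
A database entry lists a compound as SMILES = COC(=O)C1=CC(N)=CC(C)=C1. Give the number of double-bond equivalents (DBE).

Molecular formula: C9H11NO2.
DoU = (2C + 2 + N − H − X) / 2, where X is the halogen count and O/S are ignored.
    = (2·9 + 2 + 1 − 11 − 0) / 2 = 10 / 2 = 5.

5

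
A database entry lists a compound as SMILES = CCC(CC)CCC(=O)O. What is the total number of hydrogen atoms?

Walk through each heavy atom and fill implicit hydrogens from standard valence (C 4, N 3, O 2, S 2, halogen 1):
  atom 1: C, bond orders sum to 1 (valence 4) → 3 H
  atom 2: C, bond orders sum to 2 (valence 4) → 2 H
  atom 3: C, bond orders sum to 3 (valence 4) → 1 H
  atom 4: C, bond orders sum to 2 (valence 4) → 2 H
  atom 5: C, bond orders sum to 1 (valence 4) → 3 H
  atom 6: C, bond orders sum to 2 (valence 4) → 2 H
  atom 7: C, bond orders sum to 2 (valence 4) → 2 H
  atom 8: C, bond orders sum to 4 (valence 4) → 0 H
  atom 9: O, bond orders sum to 2 (valence 2) → 0 H
  atom 10: O, bond orders sum to 1 (valence 2) → 1 H
Total hydrogens: 16.

16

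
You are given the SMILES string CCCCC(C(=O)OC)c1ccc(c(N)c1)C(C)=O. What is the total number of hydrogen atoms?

Walk through each heavy atom and fill implicit hydrogens from standard valence (C 4, N 3, O 2, S 2, halogen 1); for lowercase aromatic atoms, an aromatic c carries 1 H when it has two neighbours and 0 H with three, and aromatic n carries 0 H:
  atom 1: C, bond orders sum to 1 (valence 4) → 3 H
  atom 2: C, bond orders sum to 2 (valence 4) → 2 H
  atom 3: C, bond orders sum to 2 (valence 4) → 2 H
  atom 4: C, bond orders sum to 2 (valence 4) → 2 H
  atom 5: C, bond orders sum to 3 (valence 4) → 1 H
  atom 6: C, bond orders sum to 4 (valence 4) → 0 H
  atom 7: O, bond orders sum to 2 (valence 2) → 0 H
  atom 8: O, bond orders sum to 2 (valence 2) → 0 H
  atom 9: C, bond orders sum to 1 (valence 4) → 3 H
  atom 10: aromatic c, 3 neighbours → 0 H
  atom 11: aromatic c, 2 neighbours → 1 H
  atom 12: aromatic c, 2 neighbours → 1 H
  atom 13: aromatic c, 3 neighbours → 0 H
  atom 14: aromatic c, 3 neighbours → 0 H
  atom 15: N, bond orders sum to 1 (valence 3) → 2 H
  atom 16: aromatic c, 2 neighbours → 1 H
  atom 17: C, bond orders sum to 4 (valence 4) → 0 H
  atom 18: C, bond orders sum to 1 (valence 4) → 3 H
  atom 19: O, bond orders sum to 2 (valence 2) → 0 H
Total hydrogens: 21.

21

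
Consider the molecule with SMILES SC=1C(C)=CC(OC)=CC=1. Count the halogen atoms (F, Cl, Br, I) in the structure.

Scan the SMILES for the halogen motif — none present.
Groups that are present: 1 ether, 1 thiol.

0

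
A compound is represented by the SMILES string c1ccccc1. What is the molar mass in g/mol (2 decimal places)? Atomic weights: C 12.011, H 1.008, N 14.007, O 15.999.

First, the molecular formula is C6H6 (counting implicit H from valence).
  C: 6 × 12.011 = 72.066
  H: 6 × 1.008 = 6.048
Sum: 6×12.011 + 6×1.008 = 78.114 → 78.11 g/mol.

78.11 g/mol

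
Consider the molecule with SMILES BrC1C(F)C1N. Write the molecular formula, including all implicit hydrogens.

Walk through each heavy atom and fill implicit hydrogens from standard valence (C 4, N 3, O 2, S 2, halogen 1):
  atom 1: Br (halogen, monovalent) → 0 H
  atom 2: C, bond orders sum to 3 (valence 4) → 1 H
  atom 3: C, bond orders sum to 3 (valence 4) → 1 H
  atom 4: F (halogen, monovalent) → 0 H
  atom 5: C, bond orders sum to 3 (valence 4) → 1 H
  atom 6: N, bond orders sum to 1 (valence 3) → 2 H
Totals → C:3, H:5, Br:1, F:1, N:1.

C3H5BrFN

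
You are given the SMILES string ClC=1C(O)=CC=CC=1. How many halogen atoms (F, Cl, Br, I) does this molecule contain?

Halogen atoms appear at heavy-atom position 1 (1×Cl).
Other groups present: 1 hydroxyl.
Halogen count: 1.

1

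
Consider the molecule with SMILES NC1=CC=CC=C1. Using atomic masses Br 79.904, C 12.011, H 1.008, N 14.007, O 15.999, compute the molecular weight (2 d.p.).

93.13 g/mol

First, the molecular formula is C6H7N (counting implicit H from valence).
  C: 6 × 12.011 = 72.066
  H: 7 × 1.008 = 7.056
  N: 1 × 14.007 = 14.007
Sum: 6×12.011 + 7×1.008 + 1×14.007 = 93.129 → 93.13 g/mol.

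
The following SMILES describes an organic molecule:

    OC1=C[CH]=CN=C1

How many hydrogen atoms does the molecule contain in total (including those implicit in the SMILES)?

Walk through each heavy atom and fill implicit hydrogens from standard valence (C 4, N 3, O 2, S 2, halogen 1):
  atom 1: O, bond orders sum to 1 (valence 2) → 1 H
  atom 2: C, bond orders sum to 4 (valence 4) → 0 H
  atom 3: C, bond orders sum to 3 (valence 4) → 1 H
  atom 4: C with explicit H count 1
  atom 5: C, bond orders sum to 3 (valence 4) → 1 H
  atom 6: N, bond orders sum to 3 (valence 3) → 0 H
  atom 7: C, bond orders sum to 3 (valence 4) → 1 H
Total hydrogens: 5.

5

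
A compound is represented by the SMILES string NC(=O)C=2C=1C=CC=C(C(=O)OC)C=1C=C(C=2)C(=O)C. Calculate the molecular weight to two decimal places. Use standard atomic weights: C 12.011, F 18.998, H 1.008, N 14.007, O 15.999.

271.27 g/mol

First, the molecular formula is C15H13NO4 (counting implicit H from valence).
  C: 15 × 12.011 = 180.165
  H: 13 × 1.008 = 13.104
  N: 1 × 14.007 = 14.007
  O: 4 × 15.999 = 63.996
Sum: 15×12.011 + 13×1.008 + 1×14.007 + 4×15.999 = 271.272 → 271.27 g/mol.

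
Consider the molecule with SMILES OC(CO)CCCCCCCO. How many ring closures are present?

0

In SMILES, each pair of matching ring-closure digits denotes one ring-closing bond; the number of such bonds equals the number of independent rings.
Ring-closure bonds here: 0.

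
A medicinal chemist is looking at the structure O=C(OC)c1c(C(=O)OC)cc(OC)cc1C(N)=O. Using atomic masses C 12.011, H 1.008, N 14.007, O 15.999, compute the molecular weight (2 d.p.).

267.24 g/mol

First, the molecular formula is C12H13NO6 (counting implicit H from valence).
  C: 12 × 12.011 = 144.132
  H: 13 × 1.008 = 13.104
  N: 1 × 14.007 = 14.007
  O: 6 × 15.999 = 95.994
Sum: 12×12.011 + 13×1.008 + 1×14.007 + 6×15.999 = 267.237 → 267.24 g/mol.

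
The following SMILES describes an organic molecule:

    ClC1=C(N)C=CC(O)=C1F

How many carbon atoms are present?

6

Count every carbon token in the SMILES (each C, including those in ring-closure positions and inside branches).
Carbon count: 6.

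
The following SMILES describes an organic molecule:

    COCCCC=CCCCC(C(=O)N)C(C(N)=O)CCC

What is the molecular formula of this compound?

C16H30N2O3

Walk through each heavy atom and fill implicit hydrogens from standard valence (C 4, N 3, O 2, S 2, halogen 1):
  atom 1: C, bond orders sum to 1 (valence 4) → 3 H
  atom 2: O, bond orders sum to 2 (valence 2) → 0 H
  atom 3: C, bond orders sum to 2 (valence 4) → 2 H
  atom 4: C, bond orders sum to 2 (valence 4) → 2 H
  atom 5: C, bond orders sum to 2 (valence 4) → 2 H
  atom 6: C, bond orders sum to 3 (valence 4) → 1 H
  atom 7: C, bond orders sum to 3 (valence 4) → 1 H
  atom 8: C, bond orders sum to 2 (valence 4) → 2 H
  atom 9: C, bond orders sum to 2 (valence 4) → 2 H
  atom 10: C, bond orders sum to 2 (valence 4) → 2 H
  atom 11: C, bond orders sum to 3 (valence 4) → 1 H
  atom 12: C, bond orders sum to 4 (valence 4) → 0 H
  atom 13: O, bond orders sum to 2 (valence 2) → 0 H
  atom 14: N, bond orders sum to 1 (valence 3) → 2 H
  atom 15: C, bond orders sum to 3 (valence 4) → 1 H
  atom 16: C, bond orders sum to 4 (valence 4) → 0 H
  atom 17: N, bond orders sum to 1 (valence 3) → 2 H
  atom 18: O, bond orders sum to 2 (valence 2) → 0 H
  atom 19: C, bond orders sum to 2 (valence 4) → 2 H
  atom 20: C, bond orders sum to 2 (valence 4) → 2 H
  atom 21: C, bond orders sum to 1 (valence 4) → 3 H
Totals → C:16, H:30, N:2, O:3.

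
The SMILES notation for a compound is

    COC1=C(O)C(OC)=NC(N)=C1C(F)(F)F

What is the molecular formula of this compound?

C8H9F3N2O3

Walk through each heavy atom and fill implicit hydrogens from standard valence (C 4, N 3, O 2, S 2, halogen 1):
  atom 1: C, bond orders sum to 1 (valence 4) → 3 H
  atom 2: O, bond orders sum to 2 (valence 2) → 0 H
  atom 3: C, bond orders sum to 4 (valence 4) → 0 H
  atom 4: C, bond orders sum to 4 (valence 4) → 0 H
  atom 5: O, bond orders sum to 1 (valence 2) → 1 H
  atom 6: C, bond orders sum to 4 (valence 4) → 0 H
  atom 7: O, bond orders sum to 2 (valence 2) → 0 H
  atom 8: C, bond orders sum to 1 (valence 4) → 3 H
  atom 9: N, bond orders sum to 3 (valence 3) → 0 H
  atom 10: C, bond orders sum to 4 (valence 4) → 0 H
  atom 11: N, bond orders sum to 1 (valence 3) → 2 H
  atom 12: C, bond orders sum to 4 (valence 4) → 0 H
  atom 13: C, bond orders sum to 4 (valence 4) → 0 H
  atom 14: F (halogen, monovalent) → 0 H
  atom 15: F (halogen, monovalent) → 0 H
  atom 16: F (halogen, monovalent) → 0 H
Totals → C:8, H:9, F:3, N:2, O:3.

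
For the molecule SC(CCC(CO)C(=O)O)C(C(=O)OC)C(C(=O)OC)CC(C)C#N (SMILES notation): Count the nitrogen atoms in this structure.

Scan the SMILES for N atoms (remember two-letter symbols like Cl and Br are single atoms).
Nitrogen count: 1.

1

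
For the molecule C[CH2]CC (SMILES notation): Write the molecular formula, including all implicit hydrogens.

Walk through each heavy atom and fill implicit hydrogens from standard valence (C 4, N 3, O 2, S 2, halogen 1):
  atom 1: C, bond orders sum to 1 (valence 4) → 3 H
  atom 2: C with explicit H count 2
  atom 3: C, bond orders sum to 2 (valence 4) → 2 H
  atom 4: C, bond orders sum to 1 (valence 4) → 3 H
Totals → C:4, H:10.

C4H10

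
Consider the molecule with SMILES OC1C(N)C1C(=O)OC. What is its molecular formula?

C5H9NO3

Walk through each heavy atom and fill implicit hydrogens from standard valence (C 4, N 3, O 2, S 2, halogen 1):
  atom 1: O, bond orders sum to 1 (valence 2) → 1 H
  atom 2: C, bond orders sum to 3 (valence 4) → 1 H
  atom 3: C, bond orders sum to 3 (valence 4) → 1 H
  atom 4: N, bond orders sum to 1 (valence 3) → 2 H
  atom 5: C, bond orders sum to 3 (valence 4) → 1 H
  atom 6: C, bond orders sum to 4 (valence 4) → 0 H
  atom 7: O, bond orders sum to 2 (valence 2) → 0 H
  atom 8: O, bond orders sum to 2 (valence 2) → 0 H
  atom 9: C, bond orders sum to 1 (valence 4) → 3 H
Totals → C:5, H:9, N:1, O:3.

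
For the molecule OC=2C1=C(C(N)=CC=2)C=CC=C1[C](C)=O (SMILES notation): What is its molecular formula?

Walk through each heavy atom and fill implicit hydrogens from standard valence (C 4, N 3, O 2, S 2, halogen 1):
  atom 1: O, bond orders sum to 1 (valence 2) → 1 H
  atom 2: C, bond orders sum to 4 (valence 4) → 0 H
  atom 3: C, bond orders sum to 4 (valence 4) → 0 H
  atom 4: C, bond orders sum to 4 (valence 4) → 0 H
  atom 5: C, bond orders sum to 4 (valence 4) → 0 H
  atom 6: N, bond orders sum to 1 (valence 3) → 2 H
  atom 7: C, bond orders sum to 3 (valence 4) → 1 H
  atom 8: C, bond orders sum to 3 (valence 4) → 1 H
  atom 9: C, bond orders sum to 3 (valence 4) → 1 H
  atom 10: C, bond orders sum to 3 (valence 4) → 1 H
  atom 11: C, bond orders sum to 3 (valence 4) → 1 H
  atom 12: C, bond orders sum to 4 (valence 4) → 0 H
  atom 13: C with explicit H count 0
  atom 14: C, bond orders sum to 1 (valence 4) → 3 H
  atom 15: O, bond orders sum to 2 (valence 2) → 0 H
Totals → C:12, H:11, N:1, O:2.

C12H11NO2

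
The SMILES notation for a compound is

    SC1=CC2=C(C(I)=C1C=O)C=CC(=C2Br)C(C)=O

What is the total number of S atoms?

Scan the SMILES for S atoms (remember two-letter symbols like Cl and Br are single atoms).
Sulfur count: 1.

1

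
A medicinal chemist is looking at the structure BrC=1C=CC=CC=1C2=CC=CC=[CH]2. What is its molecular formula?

Walk through each heavy atom and fill implicit hydrogens from standard valence (C 4, N 3, O 2, S 2, halogen 1):
  atom 1: Br (halogen, monovalent) → 0 H
  atom 2: C, bond orders sum to 4 (valence 4) → 0 H
  atom 3: C, bond orders sum to 3 (valence 4) → 1 H
  atom 4: C, bond orders sum to 3 (valence 4) → 1 H
  atom 5: C, bond orders sum to 3 (valence 4) → 1 H
  atom 6: C, bond orders sum to 3 (valence 4) → 1 H
  atom 7: C, bond orders sum to 4 (valence 4) → 0 H
  atom 8: C, bond orders sum to 4 (valence 4) → 0 H
  atom 9: C, bond orders sum to 3 (valence 4) → 1 H
  atom 10: C, bond orders sum to 3 (valence 4) → 1 H
  atom 11: C, bond orders sum to 3 (valence 4) → 1 H
  atom 12: C, bond orders sum to 3 (valence 4) → 1 H
  atom 13: C with explicit H count 1
Totals → C:12, H:9, Br:1.

C12H9Br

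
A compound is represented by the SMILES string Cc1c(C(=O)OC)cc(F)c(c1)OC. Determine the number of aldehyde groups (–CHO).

0

Scan the SMILES for the aldehyde motif — none present.
Groups that are present: 1 ester, 1 ether.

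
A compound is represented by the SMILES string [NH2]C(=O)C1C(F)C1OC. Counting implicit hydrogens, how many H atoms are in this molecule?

Walk through each heavy atom and fill implicit hydrogens from standard valence (C 4, N 3, O 2, S 2, halogen 1):
  atom 1: N with explicit H count 2
  atom 2: C, bond orders sum to 4 (valence 4) → 0 H
  atom 3: O, bond orders sum to 2 (valence 2) → 0 H
  atom 4: C, bond orders sum to 3 (valence 4) → 1 H
  atom 5: C, bond orders sum to 3 (valence 4) → 1 H
  atom 6: F (halogen, monovalent) → 0 H
  atom 7: C, bond orders sum to 3 (valence 4) → 1 H
  atom 8: O, bond orders sum to 2 (valence 2) → 0 H
  atom 9: C, bond orders sum to 1 (valence 4) → 3 H
Total hydrogens: 8.

8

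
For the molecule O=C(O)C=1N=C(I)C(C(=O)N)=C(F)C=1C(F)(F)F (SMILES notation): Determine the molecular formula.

Walk through each heavy atom and fill implicit hydrogens from standard valence (C 4, N 3, O 2, S 2, halogen 1):
  atom 1: O, bond orders sum to 2 (valence 2) → 0 H
  atom 2: C, bond orders sum to 4 (valence 4) → 0 H
  atom 3: O, bond orders sum to 1 (valence 2) → 1 H
  atom 4: C, bond orders sum to 4 (valence 4) → 0 H
  atom 5: N, bond orders sum to 3 (valence 3) → 0 H
  atom 6: C, bond orders sum to 4 (valence 4) → 0 H
  atom 7: I (halogen, monovalent) → 0 H
  atom 8: C, bond orders sum to 4 (valence 4) → 0 H
  atom 9: C, bond orders sum to 4 (valence 4) → 0 H
  atom 10: O, bond orders sum to 2 (valence 2) → 0 H
  atom 11: N, bond orders sum to 1 (valence 3) → 2 H
  atom 12: C, bond orders sum to 4 (valence 4) → 0 H
  atom 13: F (halogen, monovalent) → 0 H
  atom 14: C, bond orders sum to 4 (valence 4) → 0 H
  atom 15: C, bond orders sum to 4 (valence 4) → 0 H
  atom 16: F (halogen, monovalent) → 0 H
  atom 17: F (halogen, monovalent) → 0 H
  atom 18: F (halogen, monovalent) → 0 H
Totals → C:8, H:3, F:4, I:1, N:2, O:3.
In Hill order: C8H3F4IN2O3.

C8H3F4IN2O3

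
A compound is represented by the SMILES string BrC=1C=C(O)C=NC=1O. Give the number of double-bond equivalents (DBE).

Degree of unsaturation = (number of rings) + (number of π bonds).
Ring closures in the SMILES: 1.
π bonds: 3 double bonds (each 1 DoU) → 3 DoU from unsaturation.
Total DoU = 1 + 3 = 4.

4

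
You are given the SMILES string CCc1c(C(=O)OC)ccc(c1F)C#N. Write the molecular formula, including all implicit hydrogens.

Walk through each heavy atom and fill implicit hydrogens from standard valence (C 4, N 3, O 2, S 2, halogen 1); for lowercase aromatic atoms, an aromatic c carries 1 H when it has two neighbours and 0 H with three, and aromatic n carries 0 H:
  atom 1: C, bond orders sum to 1 (valence 4) → 3 H
  atom 2: C, bond orders sum to 2 (valence 4) → 2 H
  atom 3: aromatic c, 3 neighbours → 0 H
  atom 4: aromatic c, 3 neighbours → 0 H
  atom 5: C, bond orders sum to 4 (valence 4) → 0 H
  atom 6: O, bond orders sum to 2 (valence 2) → 0 H
  atom 7: O, bond orders sum to 2 (valence 2) → 0 H
  atom 8: C, bond orders sum to 1 (valence 4) → 3 H
  atom 9: aromatic c, 2 neighbours → 1 H
  atom 10: aromatic c, 2 neighbours → 1 H
  atom 11: aromatic c, 3 neighbours → 0 H
  atom 12: aromatic c, 3 neighbours → 0 H
  atom 13: F (halogen, monovalent) → 0 H
  atom 14: C, bond orders sum to 4 (valence 4) → 0 H
  atom 15: N, bond orders sum to 3 (valence 3) → 0 H
Totals → C:11, H:10, F:1, N:1, O:2.
In Hill order: C11H10FNO2.

C11H10FNO2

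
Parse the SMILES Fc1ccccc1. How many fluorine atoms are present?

Scan the SMILES for F atoms (remember two-letter symbols like Cl and Br are single atoms).
Fluorine count: 1.

1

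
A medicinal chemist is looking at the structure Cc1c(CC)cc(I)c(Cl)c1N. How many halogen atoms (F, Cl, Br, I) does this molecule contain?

2

Halogen atoms appear at heavy-atom positions 8, 10 (1×Cl, 1×I).
Other groups present: 1 primary amine.
Halogen count: 2.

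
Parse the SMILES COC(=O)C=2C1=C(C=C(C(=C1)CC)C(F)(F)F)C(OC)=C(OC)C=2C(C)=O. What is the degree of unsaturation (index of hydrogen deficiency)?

9

Molecular formula: C19H19F3O5.
DoU = (2C + 2 + N − H − X) / 2, where X is the halogen count and O/S are ignored.
    = (2·19 + 2 + 0 − 19 − 3) / 2 = 18 / 2 = 9.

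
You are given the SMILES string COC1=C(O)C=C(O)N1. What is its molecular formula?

Walk through each heavy atom and fill implicit hydrogens from standard valence (C 4, N 3, O 2, S 2, halogen 1):
  atom 1: C, bond orders sum to 1 (valence 4) → 3 H
  atom 2: O, bond orders sum to 2 (valence 2) → 0 H
  atom 3: C, bond orders sum to 4 (valence 4) → 0 H
  atom 4: C, bond orders sum to 4 (valence 4) → 0 H
  atom 5: O, bond orders sum to 1 (valence 2) → 1 H
  atom 6: C, bond orders sum to 3 (valence 4) → 1 H
  atom 7: C, bond orders sum to 4 (valence 4) → 0 H
  atom 8: O, bond orders sum to 1 (valence 2) → 1 H
  atom 9: N, bond orders sum to 2 (valence 3) → 1 H
Totals → C:5, H:7, N:1, O:3.

C5H7NO3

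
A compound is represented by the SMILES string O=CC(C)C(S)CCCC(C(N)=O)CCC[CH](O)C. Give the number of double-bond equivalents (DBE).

2

Degree of unsaturation = (number of rings) + (number of π bonds).
Ring closures in the SMILES: 0.
π bonds: 2 double bonds (each 1 DoU) → 2 DoU from unsaturation.
Total DoU = 0 + 2 = 2.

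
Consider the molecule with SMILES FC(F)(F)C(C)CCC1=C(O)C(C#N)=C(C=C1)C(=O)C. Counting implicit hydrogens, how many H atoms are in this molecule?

14

Walk through each heavy atom and fill implicit hydrogens from standard valence (C 4, N 3, O 2, S 2, halogen 1):
  atom 1: F (halogen, monovalent) → 0 H
  atom 2: C, bond orders sum to 4 (valence 4) → 0 H
  atom 3: F (halogen, monovalent) → 0 H
  atom 4: F (halogen, monovalent) → 0 H
  atom 5: C, bond orders sum to 3 (valence 4) → 1 H
  atom 6: C, bond orders sum to 1 (valence 4) → 3 H
  atom 7: C, bond orders sum to 2 (valence 4) → 2 H
  atom 8: C, bond orders sum to 2 (valence 4) → 2 H
  atom 9: C, bond orders sum to 4 (valence 4) → 0 H
  atom 10: C, bond orders sum to 4 (valence 4) → 0 H
  atom 11: O, bond orders sum to 1 (valence 2) → 1 H
  atom 12: C, bond orders sum to 4 (valence 4) → 0 H
  atom 13: C, bond orders sum to 4 (valence 4) → 0 H
  atom 14: N, bond orders sum to 3 (valence 3) → 0 H
  atom 15: C, bond orders sum to 4 (valence 4) → 0 H
  atom 16: C, bond orders sum to 3 (valence 4) → 1 H
  atom 17: C, bond orders sum to 3 (valence 4) → 1 H
  atom 18: C, bond orders sum to 4 (valence 4) → 0 H
  atom 19: O, bond orders sum to 2 (valence 2) → 0 H
  atom 20: C, bond orders sum to 1 (valence 4) → 3 H
Total hydrogens: 14.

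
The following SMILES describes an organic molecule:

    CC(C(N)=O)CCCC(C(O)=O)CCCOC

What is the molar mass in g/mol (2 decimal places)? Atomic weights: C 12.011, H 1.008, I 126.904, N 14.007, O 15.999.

245.32 g/mol

First, the molecular formula is C12H23NO4 (counting implicit H from valence).
  C: 12 × 12.011 = 144.132
  H: 23 × 1.008 = 23.184
  N: 1 × 14.007 = 14.007
  O: 4 × 15.999 = 63.996
Sum: 12×12.011 + 23×1.008 + 1×14.007 + 4×15.999 = 245.319 → 245.32 g/mol.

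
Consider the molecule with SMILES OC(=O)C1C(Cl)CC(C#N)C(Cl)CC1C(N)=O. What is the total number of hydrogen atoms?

12

Walk through each heavy atom and fill implicit hydrogens from standard valence (C 4, N 3, O 2, S 2, halogen 1):
  atom 1: O, bond orders sum to 1 (valence 2) → 1 H
  atom 2: C, bond orders sum to 4 (valence 4) → 0 H
  atom 3: O, bond orders sum to 2 (valence 2) → 0 H
  atom 4: C, bond orders sum to 3 (valence 4) → 1 H
  atom 5: C, bond orders sum to 3 (valence 4) → 1 H
  atom 6: Cl (halogen, monovalent) → 0 H
  atom 7: C, bond orders sum to 2 (valence 4) → 2 H
  atom 8: C, bond orders sum to 3 (valence 4) → 1 H
  atom 9: C, bond orders sum to 4 (valence 4) → 0 H
  atom 10: N, bond orders sum to 3 (valence 3) → 0 H
  atom 11: C, bond orders sum to 3 (valence 4) → 1 H
  atom 12: Cl (halogen, monovalent) → 0 H
  atom 13: C, bond orders sum to 2 (valence 4) → 2 H
  atom 14: C, bond orders sum to 3 (valence 4) → 1 H
  atom 15: C, bond orders sum to 4 (valence 4) → 0 H
  atom 16: N, bond orders sum to 1 (valence 3) → 2 H
  atom 17: O, bond orders sum to 2 (valence 2) → 0 H
Total hydrogens: 12.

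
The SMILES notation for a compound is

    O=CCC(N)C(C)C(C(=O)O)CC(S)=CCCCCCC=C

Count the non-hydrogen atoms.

22

Every atom symbol written in the SMILES (organic subset) is one heavy atom; implicit H are not written.
Heavy atoms by element → C:17, N:1, O:3, S:1.
Total: 22.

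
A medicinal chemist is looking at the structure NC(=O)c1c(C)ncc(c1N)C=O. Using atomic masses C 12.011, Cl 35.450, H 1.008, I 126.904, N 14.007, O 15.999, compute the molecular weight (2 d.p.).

179.18 g/mol

First, the molecular formula is C8H9N3O2 (counting implicit H from valence).
  C: 8 × 12.011 = 96.088
  H: 9 × 1.008 = 9.072
  N: 3 × 14.007 = 42.021
  O: 2 × 15.999 = 31.998
Sum: 8×12.011 + 9×1.008 + 3×14.007 + 2×15.999 = 179.179 → 179.18 g/mol.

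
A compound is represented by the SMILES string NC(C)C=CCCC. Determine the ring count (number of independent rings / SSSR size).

0

In SMILES, each pair of matching ring-closure digits denotes one ring-closing bond; the number of such bonds equals the number of independent rings.
Ring-closure bonds here: 0.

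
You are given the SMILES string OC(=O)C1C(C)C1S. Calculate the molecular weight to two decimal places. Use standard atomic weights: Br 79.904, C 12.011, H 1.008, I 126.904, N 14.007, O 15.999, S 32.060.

First, the molecular formula is C5H8O2S (counting implicit H from valence).
  C: 5 × 12.011 = 60.055
  H: 8 × 1.008 = 8.064
  O: 2 × 15.999 = 31.998
  S: 1 × 32.060 = 32.060
Sum: 5×12.011 + 8×1.008 + 2×15.999 + 1×32.060 = 132.177 → 132.18 g/mol.

132.18 g/mol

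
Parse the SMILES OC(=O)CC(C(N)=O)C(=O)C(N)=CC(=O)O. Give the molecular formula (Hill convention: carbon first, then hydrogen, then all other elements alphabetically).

Walk through each heavy atom and fill implicit hydrogens from standard valence (C 4, N 3, O 2, S 2, halogen 1):
  atom 1: O, bond orders sum to 1 (valence 2) → 1 H
  atom 2: C, bond orders sum to 4 (valence 4) → 0 H
  atom 3: O, bond orders sum to 2 (valence 2) → 0 H
  atom 4: C, bond orders sum to 2 (valence 4) → 2 H
  atom 5: C, bond orders sum to 3 (valence 4) → 1 H
  atom 6: C, bond orders sum to 4 (valence 4) → 0 H
  atom 7: N, bond orders sum to 1 (valence 3) → 2 H
  atom 8: O, bond orders sum to 2 (valence 2) → 0 H
  atom 9: C, bond orders sum to 4 (valence 4) → 0 H
  atom 10: O, bond orders sum to 2 (valence 2) → 0 H
  atom 11: C, bond orders sum to 4 (valence 4) → 0 H
  atom 12: N, bond orders sum to 1 (valence 3) → 2 H
  atom 13: C, bond orders sum to 3 (valence 4) → 1 H
  atom 14: C, bond orders sum to 4 (valence 4) → 0 H
  atom 15: O, bond orders sum to 2 (valence 2) → 0 H
  atom 16: O, bond orders sum to 1 (valence 2) → 1 H
Totals → C:8, H:10, N:2, O:6.

C8H10N2O6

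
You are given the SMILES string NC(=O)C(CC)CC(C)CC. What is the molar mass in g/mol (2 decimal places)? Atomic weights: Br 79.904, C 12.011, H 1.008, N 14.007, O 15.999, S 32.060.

First, the molecular formula is C9H19NO (counting implicit H from valence).
  C: 9 × 12.011 = 108.099
  H: 19 × 1.008 = 19.152
  N: 1 × 14.007 = 14.007
  O: 1 × 15.999 = 15.999
Sum: 9×12.011 + 19×1.008 + 1×14.007 + 1×15.999 = 157.257 → 157.26 g/mol.

157.26 g/mol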